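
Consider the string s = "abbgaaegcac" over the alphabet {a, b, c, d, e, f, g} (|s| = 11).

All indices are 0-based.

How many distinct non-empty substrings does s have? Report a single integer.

rank→(start, suffix):
  0 → (4, 'aaegcac')
  1 → (0, 'abbgaaegcac')
  2 → (9, 'ac')
  3 → (5, 'aegcac')
  4 → (1, 'bbgaaegcac')
  5 → (2, 'bgaaegcac')
  6 → (10, 'c')
  7 → (8, 'cac')
  8 → (6, 'egcac')
  9 → (3, 'gaaegcac')
  10 → (7, 'gcac')

SA = [4, 0, 9, 5, 1, 2, 10, 8, 6, 3, 7]
rank  pair      lcp
   1  s[4:],s[0:]  1  'a'
   2  s[0:],s[9:]  1  'a'
   3  s[9:],s[5:]  1  'a'
   4  s[5:],s[1:]  0  ''
   5  s[1:],s[2:]  1  'b'
   6  s[2:],s[10:]  0  ''
   7  s[10:],s[8:]  1  'c'
   8  s[8:],s[6:]  0  ''
   9  s[6:],s[3:]  0  ''
  10  s[3:],s[7:]  1  'g'

n(n+1)/2 = 11·12/2 = 66
Σ LCP = 0 + 1 + 1 + 1 + 0 + 1 + 0 + 1 + 0 + 0 + 1 = 6
distinct = 66 − 6 = 60

60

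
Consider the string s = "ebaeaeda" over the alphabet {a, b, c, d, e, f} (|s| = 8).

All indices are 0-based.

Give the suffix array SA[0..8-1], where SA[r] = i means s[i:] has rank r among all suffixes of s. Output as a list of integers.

[7, 2, 4, 1, 6, 3, 0, 5]

rank | idx | suffix
   0 |   7 | a
   1 |   2 | aeaeda
   2 |   4 | aeda
   3 |   1 | baeaeda
   4 |   6 | da
   5 |   3 | eaeda
   6 |   0 | ebaeaeda
   7 |   5 | eda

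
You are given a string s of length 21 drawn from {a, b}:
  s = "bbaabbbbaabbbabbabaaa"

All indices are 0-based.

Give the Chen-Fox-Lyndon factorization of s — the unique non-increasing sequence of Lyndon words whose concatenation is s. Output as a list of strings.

emit factor 1: 'b' (i=0, period=1)
emit factor 2: 'b' (i=1, period=1)
emit factor 3: 'aabbbb' (i=2, period=6)
emit factor 4: 'aabbbabbab' (i=8, period=10)
emit factor 5: 'a' (i=18, period=1)
emit factor 6: 'a' (i=19, period=1)
emit factor 7: 'a' (i=20, period=1)

["b", "b", "aabbbb", "aabbbabbab", "a", "a", "a"]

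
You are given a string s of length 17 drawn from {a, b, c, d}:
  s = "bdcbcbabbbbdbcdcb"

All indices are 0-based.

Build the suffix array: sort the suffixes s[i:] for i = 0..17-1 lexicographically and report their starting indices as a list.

rank→(start, suffix):
  0 → (6, 'abbbbdbcdcb')
  1 → (16, 'b')
  2 → (5, 'babbbbdbcdcb')
  3 → (7, 'bbbbdbcdcb')
  4 → (8, 'bbbdbcdcb')
  5 → (9, 'bbdbcdcb')
  6 → (3, 'bcbabbbbdbcdcb')
  7 → (12, 'bcdcb')
  8 → (10, 'bdbcdcb')
  9 → (0, 'bdcbcbabbbbdbcdcb')
  10 → (15, 'cb')
  11 → (4, 'cbabbbbdbcdcb')
  12 → (2, 'cbcbabbbbdbcdcb')
  13 → (13, 'cdcb')
  14 → (11, 'dbcdcb')
  15 → (14, 'dcb')
  16 → (1, 'dcbcbabbbbdbcdcb')

[6, 16, 5, 7, 8, 9, 3, 12, 10, 0, 15, 4, 2, 13, 11, 14, 1]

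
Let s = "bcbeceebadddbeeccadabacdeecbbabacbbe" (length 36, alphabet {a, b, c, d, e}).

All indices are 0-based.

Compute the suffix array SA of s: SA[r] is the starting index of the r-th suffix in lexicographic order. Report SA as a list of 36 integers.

[29, 19, 31, 21, 17, 8, 28, 30, 20, 7, 27, 33, 0, 34, 2, 12, 16, 26, 32, 1, 15, 22, 4, 18, 11, 10, 9, 23, 35, 6, 25, 14, 3, 5, 24, 13]

rank | idx | suffix
   0 |  29 | abacbbe
   1 |  19 | abacdeecbbabacbbe
   2 |  31 | acbbe
   3 |  21 | acdeecbbabacbbe
   4 |  17 | adabacdeecbbabacbbe
   5 |   8 | adddbeeccadabacdeecbbabacbbe
   6 |  28 | babacbbe
   7 |  30 | bacbbe
   8 |  20 | bacdeecbbabacbbe
   9 |   7 | badddbeeccadabacdeecbbabacbbe
  10 |  27 | bbabacbbe
  11 |  33 | bbe
  12 |   0 | bcbeceebadddbeeccadabacdeecbbabacbbe
  13 |  34 | be
  14 |   2 | beceebadddbeeccadabacdeecbbabacbbe
  15 |  12 | beeccadabacdeecbbabacbbe
  16 |  16 | cadabacdeecbbabacbbe
  17 |  26 | cbbabacbbe
  18 |  32 | cbbe
  19 |   1 | cbeceebadddbeeccadabacdeecbbabacbbe
  20 |  15 | ccadabacdeecbbabacbbe
  21 |  22 | cdeecbbabacbbe
  22 |   4 | ceebadddbeeccadabacdeecbbabacbbe
  23 |  18 | dabacdeecbbabacbbe
  24 |  11 | dbeeccadabacdeecbbabacbbe
  25 |  10 | ddbeeccadabacdeecbbabacbbe
  26 |   9 | dddbeeccadabacdeecbbabacbbe
  27 |  23 | deecbbabacbbe
  28 |  35 | e
  29 |   6 | ebadddbeeccadabacdeecbbabacbbe
  30 |  25 | ecbbabacbbe
  31 |  14 | eccadabacdeecbbabacbbe
  32 |   3 | eceebadddbeeccadabacdeecbbabacbbe
  33 |   5 | eebadddbeeccadabacdeecbbabacbbe
  34 |  24 | eecbbabacbbe
  35 |  13 | eeccadabacdeecbbabacbbe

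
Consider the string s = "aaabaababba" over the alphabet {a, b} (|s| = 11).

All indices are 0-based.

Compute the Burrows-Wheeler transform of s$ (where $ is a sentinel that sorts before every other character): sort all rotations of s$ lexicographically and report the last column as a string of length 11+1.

rank  rotation      last
    0  $aaabaababba  a
    1  a$aaabaababb  b
    2  aaabaababba$  $
    3  aabaababba$a  a
    4  aababba$aaab  b
    5  abaababba$aa  a
    6  ababba$aaaba  a
    7  abba$aaabaab  b
    8  ba$aaabaabab  b
    9  baababba$aaa  a
   10  babba$aaabaa  a
   11  bba$aaabaaba  a

ab$abaabbaaa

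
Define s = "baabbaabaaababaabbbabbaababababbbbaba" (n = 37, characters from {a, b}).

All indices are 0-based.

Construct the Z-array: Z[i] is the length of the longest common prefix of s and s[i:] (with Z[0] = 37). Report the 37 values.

[37, 0, 0, 1, 4, 0, 0, 3, 0, 0, 0, 2, 0, 5, 0, 0, 1, 1, 2, 0, 1, 4, 0, 0, 2, 0, 2, 0, 2, 0, 1, 1, 1, 2, 0, 2, 0]

Z[0]=37
i=1: fresh scan; Z[1]=0
i=2: fresh scan; Z[2]=0
i=3: fresh scan; Z[3]=1 extend→box=[3,4)
i=4: fresh scan; Z[4]=4 extend→box=[4,8)
i=5: min(r-i=3, Z[1]=0)=0; Z[5]=0
i=6: min(r-i=2, Z[2]=0)=0; Z[6]=0
i=7: min(r-i=1, Z[3]=1)=1; Z[7]=3 extend→box=[7,10)
i=8: min(r-i=2, Z[1]=0)=0; Z[8]=0
i=9: min(r-i=1, Z[2]=0)=0; Z[9]=0
i=10: fresh scan; Z[10]=0
i=11: fresh scan; Z[11]=2 extend→box=[11,13)
i=12: min(r-i=1, Z[1]=0)=0; Z[12]=0
i=13: fresh scan; Z[13]=5 extend→box=[13,18)
i=14: min(r-i=4, Z[1]=0)=0; Z[14]=0
i=15: min(r-i=3, Z[2]=0)=0; Z[15]=0
i=16: min(r-i=2, Z[3]=1)=1; Z[16]=1
i=17: min(r-i=1, Z[4]=4)=1; Z[17]=1
i=18: fresh scan; Z[18]=2 extend→box=[18,20)
i=19: min(r-i=1, Z[1]=0)=0; Z[19]=0
i=20: fresh scan; Z[20]=1 extend→box=[20,21)
i=21: fresh scan; Z[21]=4 extend→box=[21,25)
i=22: min(r-i=3, Z[1]=0)=0; Z[22]=0
i=23: min(r-i=2, Z[2]=0)=0; Z[23]=0
i=24: min(r-i=1, Z[3]=1)=1; Z[24]=2 extend→box=[24,26)
i=25: min(r-i=1, Z[1]=0)=0; Z[25]=0
i=26: fresh scan; Z[26]=2 extend→box=[26,28)
i=27: min(r-i=1, Z[1]=0)=0; Z[27]=0
i=28: fresh scan; Z[28]=2 extend→box=[28,30)
i=29: min(r-i=1, Z[1]=0)=0; Z[29]=0
i=30: fresh scan; Z[30]=1 extend→box=[30,31)
i=31: fresh scan; Z[31]=1 extend→box=[31,32)
i=32: fresh scan; Z[32]=1 extend→box=[32,33)
i=33: fresh scan; Z[33]=2 extend→box=[33,35)
i=34: min(r-i=1, Z[1]=0)=0; Z[34]=0
i=35: fresh scan; Z[35]=2 extend→box=[35,37)
i=36: min(r-i=1, Z[1]=0)=0; Z[36]=0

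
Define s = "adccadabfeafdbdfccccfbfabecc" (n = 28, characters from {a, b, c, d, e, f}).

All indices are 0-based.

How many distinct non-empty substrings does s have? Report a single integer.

rank→(start, suffix):
  0 → (23, 'abecc')
  1 → (6, 'abfeafdbdfccccfbfabecc')
  2 → (4, 'adabfeafdbdfccccfbfabecc')
  3 → (0, 'adccadabfeafdbdfccccfbfabecc')
  4 → (10, 'afdbdfccccfbfabecc')
  5 → (13, 'bdfccccfbfabecc')
  6 → (24, 'becc')
  7 → (21, 'bfabecc')
  8 → (7, 'bfeafdbdfccccfbfabecc')
  9 → (27, 'c')
  10 → (3, 'cadabfeafdbdfccccfbfabecc')
  11 → (26, 'cc')
  12 → (2, 'ccadabfeafdbdfccccfbfabecc')
  13 → (16, 'ccccfbfabecc')
  14 → (17, 'cccfbfabecc')
  15 → (18, 'ccfbfabecc')
  16 → (19, 'cfbfabecc')
  17 → (5, 'dabfeafdbdfccccfbfabecc')
  18 → (12, 'dbdfccccfbfabecc')
  19 → (1, 'dccadabfeafdbdfccccfbfabecc')
  20 → (14, 'dfccccfbfabecc')
  21 → (9, 'eafdbdfccccfbfabecc')
  22 → (25, 'ecc')
  23 → (22, 'fabecc')
  24 → (20, 'fbfabecc')
  25 → (15, 'fccccfbfabecc')
  26 → (11, 'fdbdfccccfbfabecc')
  27 → (8, 'feafdbdfccccfbfabecc')

SA = [23, 6, 4, 0, 10, 13, 24, 21, 7, 27, 3, 26, 2, 16, 17, 18, 19, 5, 12, 1, 14, 9, 25, 22, 20, 15, 11, 8]
rank  pair      lcp
   1  s[23:],s[6:]  2  'ab'
   2  s[6:],s[4:]  1  'a'
   3  s[4:],s[0:]  2  'ad'
   4  s[0:],s[10:]  1  'a'
   5  s[10:],s[13:]  0  ''
   6  s[13:],s[24:]  1  'b'
   7  s[24:],s[21:]  1  'b'
   8  s[21:],s[7:]  2  'bf'
   9  s[7:],s[27:]  0  ''
  10  s[27:],s[3:]  1  'c'
  11  s[3:],s[26:]  1  'c'
  12  s[26:],s[2:]  2  'cc'
  13  s[2:],s[16:]  2  'cc'
  14  s[16:],s[17:]  3  'ccc'
  15  s[17:],s[18:]  2  'cc'
  16  s[18:],s[19:]  1  'c'
  17  s[19:],s[5:]  0  ''
  18  s[5:],s[12:]  1  'd'
  19  s[12:],s[1:]  1  'd'
  20  s[1:],s[14:]  1  'd'
  21  s[14:],s[9:]  0  ''
  22  s[9:],s[25:]  1  'e'
  23  s[25:],s[22:]  0  ''
  24  s[22:],s[20:]  1  'f'
  25  s[20:],s[15:]  1  'f'
  26  s[15:],s[11:]  1  'f'
  27  s[11:],s[8:]  1  'f'

n(n+1)/2 = 28·29/2 = 406
Σ LCP = 0 + 2 + 1 + 2 + 1 + 0 + 1 + 1 + 2 + 0 + 1 + 1 + 2 + 2 + 3 + 2 + 1 + 0 + 1 + 1 + 1 + 0 + 1 + 0 + 1 + 1 + 1 + 1 = 30
distinct = 406 − 30 = 376

376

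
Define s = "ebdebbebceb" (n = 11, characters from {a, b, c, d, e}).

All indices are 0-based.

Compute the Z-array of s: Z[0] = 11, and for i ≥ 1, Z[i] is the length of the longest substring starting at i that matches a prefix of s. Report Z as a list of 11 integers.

Z[0]=11
i=1: i≥r, start 0; Z[1]=0
i=2: i≥r, start 0; Z[2]=0
i=3: i≥r, start 0; Z[3]=2 extend→box=[3,5)
i=4: min(r-i=1, Z[1]=0)=0; Z[4]=0
i=5: i≥r, start 0; Z[5]=0
i=6: i≥r, start 0; Z[6]=2 extend→box=[6,8)
i=7: min(r-i=1, Z[1]=0)=0; Z[7]=0
i=8: i≥r, start 0; Z[8]=0
i=9: i≥r, start 0; Z[9]=2 extend→box=[9,11)
i=10: min(r-i=1, Z[1]=0)=0; Z[10]=0

[11, 0, 0, 2, 0, 0, 2, 0, 0, 2, 0]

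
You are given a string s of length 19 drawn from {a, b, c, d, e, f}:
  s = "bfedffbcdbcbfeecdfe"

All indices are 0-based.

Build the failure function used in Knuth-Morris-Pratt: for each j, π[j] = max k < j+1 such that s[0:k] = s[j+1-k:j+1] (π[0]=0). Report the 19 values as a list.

π[0] = 0
j=1 s[j]='f': π[1]=0 (border '')
j=2 s[j]='e': π[2]=0 (border '')
j=3 s[j]='d': π[3]=0 (border '')
j=4 s[j]='f': π[4]=0 (border '')
j=5 s[j]='f': π[5]=0 (border '')
j=6 s[j]='b': π[6]=1 (border 'b')
j=7 s[j]='c': k: 1→0; π[7]=0 (border '')
j=8 s[j]='d': π[8]=0 (border '')
j=9 s[j]='b': π[9]=1 (border 'b')
j=10 s[j]='c': k: 1→0; π[10]=0 (border '')
j=11 s[j]='b': π[11]=1 (border 'b')
j=12 s[j]='f': π[12]=2 (border 'bf')
j=13 s[j]='e': π[13]=3 (border 'bfe')
j=14 s[j]='e': k: 3→0; π[14]=0 (border '')
j=15 s[j]='c': π[15]=0 (border '')
j=16 s[j]='d': π[16]=0 (border '')
j=17 s[j]='f': π[17]=0 (border '')
j=18 s[j]='e': π[18]=0 (border '')

[0, 0, 0, 0, 0, 0, 1, 0, 0, 1, 0, 1, 2, 3, 0, 0, 0, 0, 0]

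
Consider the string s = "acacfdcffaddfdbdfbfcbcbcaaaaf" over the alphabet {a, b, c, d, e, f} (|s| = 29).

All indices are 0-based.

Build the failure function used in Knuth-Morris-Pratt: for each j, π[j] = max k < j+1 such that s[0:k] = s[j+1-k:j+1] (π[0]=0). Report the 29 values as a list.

π[0] = 0
j=1 s[j]='c': π[1]=0 (border '')
j=2 s[j]='a': π[2]=1 (border 'a')
j=3 s[j]='c': π[3]=2 (border 'ac')
j=4 s[j]='f': k: 2→0; π[4]=0 (border '')
j=5 s[j]='d': π[5]=0 (border '')
j=6 s[j]='c': π[6]=0 (border '')
j=7 s[j]='f': π[7]=0 (border '')
j=8 s[j]='f': π[8]=0 (border '')
j=9 s[j]='a': π[9]=1 (border 'a')
j=10 s[j]='d': k: 1→0; π[10]=0 (border '')
j=11 s[j]='d': π[11]=0 (border '')
j=12 s[j]='f': π[12]=0 (border '')
j=13 s[j]='d': π[13]=0 (border '')
j=14 s[j]='b': π[14]=0 (border '')
j=15 s[j]='d': π[15]=0 (border '')
j=16 s[j]='f': π[16]=0 (border '')
j=17 s[j]='b': π[17]=0 (border '')
j=18 s[j]='f': π[18]=0 (border '')
j=19 s[j]='c': π[19]=0 (border '')
j=20 s[j]='b': π[20]=0 (border '')
j=21 s[j]='c': π[21]=0 (border '')
j=22 s[j]='b': π[22]=0 (border '')
j=23 s[j]='c': π[23]=0 (border '')
j=24 s[j]='a': π[24]=1 (border 'a')
j=25 s[j]='a': k: 1→0; π[25]=1 (border 'a')
j=26 s[j]='a': k: 1→0; π[26]=1 (border 'a')
j=27 s[j]='a': k: 1→0; π[27]=1 (border 'a')
j=28 s[j]='f': k: 1→0; π[28]=0 (border '')

[0, 0, 1, 2, 0, 0, 0, 0, 0, 1, 0, 0, 0, 0, 0, 0, 0, 0, 0, 0, 0, 0, 0, 0, 1, 1, 1, 1, 0]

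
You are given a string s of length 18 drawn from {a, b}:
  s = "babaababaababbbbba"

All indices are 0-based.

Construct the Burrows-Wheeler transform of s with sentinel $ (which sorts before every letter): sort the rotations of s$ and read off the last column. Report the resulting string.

abbbbbaabbaa$aabbba

rank  rotation             last
    0  $babaababaababbbbba  a
    1  a$babaababaababbbbb  b
    2  aababaababbbbba$bab  b
    3  aababbbbba$babaabab  b
    4  abaababaababbbbba$b  b
    5  abaababbbbba$babaab  b
    6  ababaababbbbba$baba  a
    7  ababbbbba$babaababa  a
    8  abbbbba$babaababaab  b
    9  ba$babaababaababbbb  b
   10  baababaababbbbba$ba  a
   11  baababbbbba$babaaba  a
   12  babaababaababbbbba$  $
   13  babaababbbbba$babaa  a
   14  babbbbba$babaababaa  a
   15  bba$babaababaababbb  b
   16  bbba$babaababaababb  b
   17  bbbba$babaababaabab  b
   18  bbbbba$babaababaaba  a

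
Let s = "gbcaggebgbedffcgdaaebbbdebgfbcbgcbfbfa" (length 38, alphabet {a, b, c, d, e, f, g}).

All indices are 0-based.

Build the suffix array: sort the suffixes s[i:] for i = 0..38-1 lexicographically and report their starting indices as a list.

[37, 17, 18, 3, 20, 21, 1, 28, 22, 9, 35, 33, 7, 30, 25, 2, 32, 29, 14, 16, 23, 11, 19, 6, 24, 10, 36, 27, 34, 13, 12, 0, 8, 31, 15, 5, 26, 4]

sorted suffixes:
  #0 SA[0]=37  'a'
  #1 SA[1]=17  'aaebbbdebgfbcbgcbfbfa'
  #2 SA[2]=18  'aebbbdebgfbcbgcbfbfa'
  #3 SA[3]=3  'aggebgbedffcgdaaebbbdebgfbcbgcbfbfa'
  #4 SA[4]=20  'bbbdebgfbcbgcbfbfa'
  #5 SA[5]=21  'bbdebgfbcbgcbfbfa'
  #6 SA[6]=1  'bcaggebgbedffcgdaaebbbdebgfbcbgcbfbfa'
  #7 SA[7]=28  'bcbgcbfbfa'
  #8 SA[8]=22  'bdebgfbcbgcbfbfa'
  #9 SA[9]=9  'bedffcgdaaebbbdebgfbcbgcbfbfa'
  #10 SA[10]=35  'bfa'
  #11 SA[11]=33  'bfbfa'
  #12 SA[12]=7  'bgbedffcgdaaebbbdebgfbcbgcbfbfa'
  #13 SA[13]=30  'bgcbfbfa'
  #14 SA[14]=25  'bgfbcbgcbfbfa'
  #15 SA[15]=2  'caggebgbedffcgdaaebbbdebgfbcbgcbfbfa'
  #16 SA[16]=32  'cbfbfa'
  #17 SA[17]=29  'cbgcbfbfa'
  #18 SA[18]=14  'cgdaaebbbdebgfbcbgcbfbfa'
  #19 SA[19]=16  'daaebbbdebgfbcbgcbfbfa'
  #20 SA[20]=23  'debgfbcbgcbfbfa'
  #21 SA[21]=11  'dffcgdaaebbbdebgfbcbgcbfbfa'
  #22 SA[22]=19  'ebbbdebgfbcbgcbfbfa'
  #23 SA[23]=6  'ebgbedffcgdaaebbbdebgfbcbgcbfbfa'
  #24 SA[24]=24  'ebgfbcbgcbfbfa'
  #25 SA[25]=10  'edffcgdaaebbbdebgfbcbgcbfbfa'
  #26 SA[26]=36  'fa'
  #27 SA[27]=27  'fbcbgcbfbfa'
  #28 SA[28]=34  'fbfa'
  #29 SA[29]=13  'fcgdaaebbbdebgfbcbgcbfbfa'
  #30 SA[30]=12  'ffcgdaaebbbdebgfbcbgcbfbfa'
  #31 SA[31]=0  'gbcaggebgbedffcgdaaebbbdebgfbcbgcbfbfa'
  #32 SA[32]=8  'gbedffcgdaaebbbdebgfbcbgcbfbfa'
  #33 SA[33]=31  'gcbfbfa'
  #34 SA[34]=15  'gdaaebbbdebgfbcbgcbfbfa'
  #35 SA[35]=5  'gebgbedffcgdaaebbbdebgfbcbgcbfbfa'
  #36 SA[36]=26  'gfbcbgcbfbfa'
  #37 SA[37]=4  'ggebgbedffcgdaaebbbdebgfbcbgcbfbfa'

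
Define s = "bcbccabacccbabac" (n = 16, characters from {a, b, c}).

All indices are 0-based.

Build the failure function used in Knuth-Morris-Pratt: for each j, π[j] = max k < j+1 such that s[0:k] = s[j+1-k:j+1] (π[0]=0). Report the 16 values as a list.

[0, 0, 1, 2, 0, 0, 1, 0, 0, 0, 0, 1, 0, 1, 0, 0]

π[0] = 0
j=1 s[j]='c': π[1]=0 (border '')
j=2 s[j]='b': π[2]=1 (border 'b')
j=3 s[j]='c': π[3]=2 (border 'bc')
j=4 s[j]='c': k: 2→0; π[4]=0 (border '')
j=5 s[j]='a': π[5]=0 (border '')
j=6 s[j]='b': π[6]=1 (border 'b')
j=7 s[j]='a': k: 1→0; π[7]=0 (border '')
j=8 s[j]='c': π[8]=0 (border '')
j=9 s[j]='c': π[9]=0 (border '')
j=10 s[j]='c': π[10]=0 (border '')
j=11 s[j]='b': π[11]=1 (border 'b')
j=12 s[j]='a': k: 1→0; π[12]=0 (border '')
j=13 s[j]='b': π[13]=1 (border 'b')
j=14 s[j]='a': k: 1→0; π[14]=0 (border '')
j=15 s[j]='c': π[15]=0 (border '')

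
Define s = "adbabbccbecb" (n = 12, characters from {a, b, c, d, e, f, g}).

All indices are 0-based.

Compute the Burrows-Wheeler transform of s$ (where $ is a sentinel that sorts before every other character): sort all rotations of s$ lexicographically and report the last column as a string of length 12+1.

rank  rotation       last
    0  $adbabbccbecb  b
    1  abbccbecb$adb  b
    2  adbabbccbecb$  $
    3  b$adbabbccbec  c
    4  babbccbecb$ad  d
    5  bbccbecb$adba  a
    6  bccbecb$adbab  b
    7  becb$adbabbcc  c
    8  cb$adbabbccbe  e
    9  cbecb$adbabbc  c
   10  ccbecb$adbabb  b
   11  dbabbccbecb$a  a
   12  ecb$adbabbccb  b

bb$cdabcecbab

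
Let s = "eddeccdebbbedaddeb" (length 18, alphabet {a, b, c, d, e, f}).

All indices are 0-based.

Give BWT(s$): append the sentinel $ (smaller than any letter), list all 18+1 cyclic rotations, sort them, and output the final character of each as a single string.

bdeebbeceaedcddddb$

rank  rotation             last
    0  $eddeccdebbbedaddeb  b
    1  addeb$eddeccdebbbed  d
    2  b$eddeccdebbbedadde  e
    3  bbbedaddeb$eddeccde  e
    4  bbedaddeb$eddeccdeb  b
    5  bedaddeb$eddeccdebb  b
    6  ccdebbbedaddeb$edde  e
    7  cdebbbedaddeb$eddec  c
    8  daddeb$eddeccdebbbe  e
    9  ddeb$eddeccdebbbeda  a
   10  ddeccdebbbedaddeb$e  e
   11  deb$eddeccdebbbedad  d
   12  debbbedaddeb$eddecc  c
   13  deccdebbbedaddeb$ed  d
   14  eb$eddeccdebbbedadd  d
   15  ebbbedaddeb$eddeccd  d
   16  eccdebbbedaddeb$edd  d
   17  edaddeb$eddeccdebbb  b
   18  eddeccdebbbedaddeb$  $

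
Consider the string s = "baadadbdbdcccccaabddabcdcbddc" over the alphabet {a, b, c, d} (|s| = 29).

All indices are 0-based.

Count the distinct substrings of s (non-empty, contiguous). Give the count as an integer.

391

rank | idx | suffix
   0 |  15 | aabddabcdcbddc
   1 |   1 | aadadbdbdcccccaabddabcdcbddc
   2 |  20 | abcdcbddc
   3 |  16 | abddabcdcbddc
   4 |   2 | adadbdbdcccccaabddabcdcbddc
   5 |   4 | adbdbdcccccaabddabcdcbddc
   6 |   0 | baadadbdbdcccccaabddabcdcbddc
   7 |  21 | bcdcbddc
   8 |   6 | bdbdcccccaabddabcdcbddc
   9 |   8 | bdcccccaabddabcdcbddc
  10 |  17 | bddabcdcbddc
  11 |  25 | bddc
  12 |  28 | c
  13 |  14 | caabddabcdcbddc
  14 |  24 | cbddc
  15 |  13 | ccaabddabcdcbddc
  16 |  12 | cccaabddabcdcbddc
  17 |  11 | ccccaabddabcdcbddc
  18 |  10 | cccccaabddabcdcbddc
  19 |  22 | cdcbddc
  20 |  19 | dabcdcbddc
  21 |   3 | dadbdbdcccccaabddabcdcbddc
  22 |   5 | dbdbdcccccaabddabcdcbddc
  23 |   7 | dbdcccccaabddabcdcbddc
  24 |  27 | dc
  25 |  23 | dcbddc
  26 |   9 | dcccccaabddabcdcbddc
  27 |  18 | ddabcdcbddc
  28 |  26 | ddc

SA = [15, 1, 20, 16, 2, 4, 0, 21, 6, 8, 17, 25, 28, 14, 24, 13, 12, 11, 10, 22, 19, 3, 5, 7, 27, 23, 9, 18, 26]
rank  pair      lcp
   1  s[15:],s[1:]  2  'aa'
   2  s[1:],s[20:]  1  'a'
   3  s[20:],s[16:]  2  'ab'
   4  s[16:],s[2:]  1  'a'
   5  s[2:],s[4:]  2  'ad'
   6  s[4:],s[0:]  0  ''
   7  s[0:],s[21:]  1  'b'
   8  s[21:],s[6:]  1  'b'
   9  s[6:],s[8:]  2  'bd'
  10  s[8:],s[17:]  2  'bd'
  11  s[17:],s[25:]  3  'bdd'
  12  s[25:],s[28:]  0  ''
  13  s[28:],s[14:]  1  'c'
  14  s[14:],s[24:]  1  'c'
  15  s[24:],s[13:]  1  'c'
  16  s[13:],s[12:]  2  'cc'
  17  s[12:],s[11:]  3  'ccc'
  18  s[11:],s[10:]  4  'cccc'
  19  s[10:],s[22:]  1  'c'
  20  s[22:],s[19:]  0  ''
  21  s[19:],s[3:]  2  'da'
  22  s[3:],s[5:]  1  'd'
  23  s[5:],s[7:]  3  'dbd'
  24  s[7:],s[27:]  1  'd'
  25  s[27:],s[23:]  2  'dc'
  26  s[23:],s[9:]  2  'dc'
  27  s[9:],s[18:]  1  'd'
  28  s[18:],s[26:]  2  'dd'

n(n+1)/2 = 29·30/2 = 435
Σ LCP = 0 + 2 + 1 + 2 + 1 + 2 + 0 + 1 + 1 + 2 + 2 + 3 + 0 + 1 + 1 + 1 + 2 + 3 + 4 + 1 + 0 + 2 + 1 + 3 + 1 + 2 + 2 + 1 + 2 = 44
distinct = 435 − 44 = 391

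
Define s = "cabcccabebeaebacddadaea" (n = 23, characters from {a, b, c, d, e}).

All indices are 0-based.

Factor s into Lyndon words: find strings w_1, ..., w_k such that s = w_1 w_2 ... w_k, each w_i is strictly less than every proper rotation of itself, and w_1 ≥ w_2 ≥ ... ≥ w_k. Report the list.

emit factor 1: 'c' (i=0, period=1)
emit factor 2: 'abcccabebeaebacddadae' (i=1, period=21)
emit factor 3: 'a' (i=22, period=1)

["c", "abcccabebeaebacddadae", "a"]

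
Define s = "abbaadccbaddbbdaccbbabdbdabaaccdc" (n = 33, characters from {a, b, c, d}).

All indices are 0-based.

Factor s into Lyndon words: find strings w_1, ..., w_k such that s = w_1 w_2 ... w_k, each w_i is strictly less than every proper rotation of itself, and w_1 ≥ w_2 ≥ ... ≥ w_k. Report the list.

emit factor 1: 'abb' (i=0, period=3)
emit factor 2: 'aadccbaddbbdaccbbabdbdab' (i=3, period=24)
emit factor 3: 'aaccdc' (i=27, period=6)

["abb", "aadccbaddbbdaccbbabdbdab", "aaccdc"]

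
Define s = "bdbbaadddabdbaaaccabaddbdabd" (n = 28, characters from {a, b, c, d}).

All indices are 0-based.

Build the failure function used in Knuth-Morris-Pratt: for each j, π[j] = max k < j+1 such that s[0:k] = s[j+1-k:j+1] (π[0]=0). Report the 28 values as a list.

π[0] = 0
j=1 s[j]='d': π[1]=0 (border '')
j=2 s[j]='b': π[2]=1 (border 'b')
j=3 s[j]='b': k: 1→0; π[3]=1 (border 'b')
j=4 s[j]='a': k: 1→0; π[4]=0 (border '')
j=5 s[j]='a': π[5]=0 (border '')
j=6 s[j]='d': π[6]=0 (border '')
j=7 s[j]='d': π[7]=0 (border '')
j=8 s[j]='d': π[8]=0 (border '')
j=9 s[j]='a': π[9]=0 (border '')
j=10 s[j]='b': π[10]=1 (border 'b')
j=11 s[j]='d': π[11]=2 (border 'bd')
j=12 s[j]='b': π[12]=3 (border 'bdb')
j=13 s[j]='a': k: 3→1→0; π[13]=0 (border '')
j=14 s[j]='a': π[14]=0 (border '')
j=15 s[j]='a': π[15]=0 (border '')
j=16 s[j]='c': π[16]=0 (border '')
j=17 s[j]='c': π[17]=0 (border '')
j=18 s[j]='a': π[18]=0 (border '')
j=19 s[j]='b': π[19]=1 (border 'b')
j=20 s[j]='a': k: 1→0; π[20]=0 (border '')
j=21 s[j]='d': π[21]=0 (border '')
j=22 s[j]='d': π[22]=0 (border '')
j=23 s[j]='b': π[23]=1 (border 'b')
j=24 s[j]='d': π[24]=2 (border 'bd')
j=25 s[j]='a': k: 2→0; π[25]=0 (border '')
j=26 s[j]='b': π[26]=1 (border 'b')
j=27 s[j]='d': π[27]=2 (border 'bd')

[0, 0, 1, 1, 0, 0, 0, 0, 0, 0, 1, 2, 3, 0, 0, 0, 0, 0, 0, 1, 0, 0, 0, 1, 2, 0, 1, 2]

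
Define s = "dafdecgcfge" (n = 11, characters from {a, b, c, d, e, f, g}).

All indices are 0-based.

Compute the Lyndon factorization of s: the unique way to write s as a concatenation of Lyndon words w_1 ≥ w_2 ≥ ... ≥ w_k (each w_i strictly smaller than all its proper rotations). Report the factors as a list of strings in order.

emit factor 1: 'd' (i=0, period=1)
emit factor 2: 'afdecgcfge' (i=1, period=10)

["d", "afdecgcfge"]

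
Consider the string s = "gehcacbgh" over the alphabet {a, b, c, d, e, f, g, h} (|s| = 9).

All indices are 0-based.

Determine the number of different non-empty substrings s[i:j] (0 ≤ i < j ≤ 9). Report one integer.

rank | idx | suffix
   0 |   4 | acbgh
   1 |   6 | bgh
   2 |   3 | cacbgh
   3 |   5 | cbgh
   4 |   1 | ehcacbgh
   5 |   0 | gehcacbgh
   6 |   7 | gh
   7 |   8 | h
   8 |   2 | hcacbgh

SA = [4, 6, 3, 5, 1, 0, 7, 8, 2]
rank  pair      lcp
   1  s[4:],s[6:]  0  ''
   2  s[6:],s[3:]  0  ''
   3  s[3:],s[5:]  1  'c'
   4  s[5:],s[1:]  0  ''
   5  s[1:],s[0:]  0  ''
   6  s[0:],s[7:]  1  'g'
   7  s[7:],s[8:]  0  ''
   8  s[8:],s[2:]  1  'h'

n(n+1)/2 = 9·10/2 = 45
Σ LCP = 0 + 0 + 0 + 1 + 0 + 0 + 1 + 0 + 1 = 3
distinct = 45 − 3 = 42

42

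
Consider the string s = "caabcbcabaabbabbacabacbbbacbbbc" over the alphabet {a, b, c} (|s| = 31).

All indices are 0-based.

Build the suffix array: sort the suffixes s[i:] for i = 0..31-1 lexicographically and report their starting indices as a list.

[9, 1, 7, 18, 10, 13, 2, 16, 20, 25, 8, 12, 15, 19, 24, 11, 14, 23, 22, 27, 28, 29, 5, 3, 30, 0, 6, 17, 21, 26, 4]

rank→(start, suffix):
  0 → (9, 'aabbabbacabacbbbacbbbc')
  1 → (1, 'aabcbcabaabbabbacabacbbbacbbbc')
  2 → (7, 'abaabbabbacabacbbbacbbbc')
  3 → (18, 'abacbbbacbbbc')
  4 → (10, 'abbabbacabacbbbacbbbc')
  5 → (13, 'abbacabacbbbacbbbc')
  6 → (2, 'abcbcabaabbabbacabacbbbacbbbc')
  7 → (16, 'acabacbbbacbbbc')
  8 → (20, 'acbbbacbbbc')
  9 → (25, 'acbbbc')
  10 → (8, 'baabbabbacabacbbbacbbbc')
  11 → (12, 'babbacabacbbbacbbbc')
  12 → (15, 'bacabacbbbacbbbc')
  13 → (19, 'bacbbbacbbbc')
  14 → (24, 'bacbbbc')
  15 → (11, 'bbabbacabacbbbacbbbc')
  16 → (14, 'bbacabacbbbacbbbc')
  17 → (23, 'bbacbbbc')
  18 → (22, 'bbbacbbbc')
  19 → (27, 'bbbc')
  20 → (28, 'bbc')
  21 → (29, 'bc')
  22 → (5, 'bcabaabbabbacabacbbbacbbbc')
  23 → (3, 'bcbcabaabbabbacabacbbbacbbbc')
  24 → (30, 'c')
  25 → (0, 'caabcbcabaabbabbacabacbbbacbbbc')
  26 → (6, 'cabaabbabbacabacbbbacbbbc')
  27 → (17, 'cabacbbbacbbbc')
  28 → (21, 'cbbbacbbbc')
  29 → (26, 'cbbbc')
  30 → (4, 'cbcabaabbabbacabacbbbacbbbc')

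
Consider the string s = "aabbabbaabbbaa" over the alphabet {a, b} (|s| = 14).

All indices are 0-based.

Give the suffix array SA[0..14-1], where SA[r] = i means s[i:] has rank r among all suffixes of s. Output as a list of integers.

sorted suffixes:
  #0 SA[0]=13  'a'
  #1 SA[1]=12  'aa'
  #2 SA[2]=0  'aabbabbaabbbaa'
  #3 SA[3]=7  'aabbbaa'
  #4 SA[4]=4  'abbaabbbaa'
  #5 SA[5]=1  'abbabbaabbbaa'
  #6 SA[6]=8  'abbbaa'
  #7 SA[7]=11  'baa'
  #8 SA[8]=6  'baabbbaa'
  #9 SA[9]=3  'babbaabbbaa'
  #10 SA[10]=10  'bbaa'
  #11 SA[11]=5  'bbaabbbaa'
  #12 SA[12]=2  'bbabbaabbbaa'
  #13 SA[13]=9  'bbbaa'

[13, 12, 0, 7, 4, 1, 8, 11, 6, 3, 10, 5, 2, 9]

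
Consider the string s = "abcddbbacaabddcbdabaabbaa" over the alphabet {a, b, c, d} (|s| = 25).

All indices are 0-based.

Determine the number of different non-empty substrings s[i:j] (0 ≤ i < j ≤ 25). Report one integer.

sorted suffixes:
  #0 SA[0]=24  'a'
  #1 SA[1]=23  'aa'
  #2 SA[2]=19  'aabbaa'
  #3 SA[3]=9  'aabddcbdabaabbaa'
  #4 SA[4]=17  'abaabbaa'
  #5 SA[5]=20  'abbaa'
  #6 SA[6]=0  'abcddbbacaabddcbdabaabbaa'
  #7 SA[7]=10  'abddcbdabaabbaa'
  #8 SA[8]=7  'acaabddcbdabaabbaa'
  #9 SA[9]=22  'baa'
  #10 SA[10]=18  'baabbaa'
  #11 SA[11]=6  'bacaabddcbdabaabbaa'
  #12 SA[12]=21  'bbaa'
  #13 SA[13]=5  'bbacaabddcbdabaabbaa'
  #14 SA[14]=1  'bcddbbacaabddcbdabaabbaa'
  #15 SA[15]=15  'bdabaabbaa'
  #16 SA[16]=11  'bddcbdabaabbaa'
  #17 SA[17]=8  'caabddcbdabaabbaa'
  #18 SA[18]=14  'cbdabaabbaa'
  #19 SA[19]=2  'cddbbacaabddcbdabaabbaa'
  #20 SA[20]=16  'dabaabbaa'
  #21 SA[21]=4  'dbbacaabddcbdabaabbaa'
  #22 SA[22]=13  'dcbdabaabbaa'
  #23 SA[23]=3  'ddbbacaabddcbdabaabbaa'
  #24 SA[24]=12  'ddcbdabaabbaa'

SA = [24, 23, 19, 9, 17, 20, 0, 10, 7, 22, 18, 6, 21, 5, 1, 15, 11, 8, 14, 2, 16, 4, 13, 3, 12]
i: (SA[i-1],SA[i]) lcp shared
  1: (24,23) 1 'a'
  2: (23,19) 2 'aa'
  3: (19,9) 3 'aab'
  4: (9,17) 1 'a'
  5: (17,20) 2 'ab'
  6: (20,0) 2 'ab'
  7: (0,10) 2 'ab'
  8: (10,7) 1 'a'
  9: (7,22) 0 ''
  10: (22,18) 3 'baa'
  11: (18,6) 2 'ba'
  12: (6,21) 1 'b'
  13: (21,5) 3 'bba'
  14: (5,1) 1 'b'
  15: (1,15) 1 'b'
  16: (15,11) 2 'bd'
  17: (11,8) 0 ''
  18: (8,14) 1 'c'
  19: (14,2) 1 'c'
  20: (2,16) 0 ''
  21: (16,4) 1 'd'
  22: (4,13) 1 'd'
  23: (13,3) 1 'd'
  24: (3,12) 2 'dd'

n(n+1)/2 = 25·26/2 = 325
Σ LCP = 0 + 1 + 2 + 3 + 1 + 2 + 2 + 2 + 1 + 0 + 3 + 2 + 1 + 3 + 1 + 1 + 2 + 0 + 1 + 1 + 0 + 1 + 1 + 1 + 2 = 34
distinct = 325 − 34 = 291

291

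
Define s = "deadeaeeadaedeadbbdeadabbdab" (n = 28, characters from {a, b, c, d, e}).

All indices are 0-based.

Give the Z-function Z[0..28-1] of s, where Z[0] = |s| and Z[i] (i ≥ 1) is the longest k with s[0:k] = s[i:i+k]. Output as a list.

[28, 0, 0, 3, 0, 0, 0, 0, 0, 1, 0, 0, 4, 0, 0, 1, 0, 0, 4, 0, 0, 1, 0, 0, 0, 1, 0, 0]

Z[0]=28
i=1: fresh scan; Z[1]=0
i=2: fresh scan; Z[2]=0
i=3: fresh scan; Z[3]=3 extend→box=[3,6)
i=4: min(r-i=2, Z[1]=0)=0; Z[4]=0
i=5: min(r-i=1, Z[2]=0)=0; Z[5]=0
i=6: fresh scan; Z[6]=0
i=7: fresh scan; Z[7]=0
i=8: fresh scan; Z[8]=0
i=9: fresh scan; Z[9]=1 extend→box=[9,10)
i=10: fresh scan; Z[10]=0
i=11: fresh scan; Z[11]=0
i=12: fresh scan; Z[12]=4 extend→box=[12,16)
i=13: min(r-i=3, Z[1]=0)=0; Z[13]=0
i=14: min(r-i=2, Z[2]=0)=0; Z[14]=0
i=15: min(r-i=1, Z[3]=3)=1; Z[15]=1
i=16: fresh scan; Z[16]=0
i=17: fresh scan; Z[17]=0
i=18: fresh scan; Z[18]=4 extend→box=[18,22)
i=19: min(r-i=3, Z[1]=0)=0; Z[19]=0
i=20: min(r-i=2, Z[2]=0)=0; Z[20]=0
i=21: min(r-i=1, Z[3]=3)=1; Z[21]=1
i=22: fresh scan; Z[22]=0
i=23: fresh scan; Z[23]=0
i=24: fresh scan; Z[24]=0
i=25: fresh scan; Z[25]=1 extend→box=[25,26)
i=26: fresh scan; Z[26]=0
i=27: fresh scan; Z[27]=0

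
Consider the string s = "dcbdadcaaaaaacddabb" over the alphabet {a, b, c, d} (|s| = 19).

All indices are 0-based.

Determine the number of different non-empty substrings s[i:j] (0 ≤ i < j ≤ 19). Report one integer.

sorted suffixes:
  #0 SA[0]=7  'aaaaaacddabb'
  #1 SA[1]=8  'aaaaacddabb'
  #2 SA[2]=9  'aaaacddabb'
  #3 SA[3]=10  'aaacddabb'
  #4 SA[4]=11  'aacddabb'
  #5 SA[5]=16  'abb'
  #6 SA[6]=12  'acddabb'
  #7 SA[7]=4  'adcaaaaaacddabb'
  #8 SA[8]=18  'b'
  #9 SA[9]=17  'bb'
  #10 SA[10]=2  'bdadcaaaaaacddabb'
  #11 SA[11]=6  'caaaaaacddabb'
  #12 SA[12]=1  'cbdadcaaaaaacddabb'
  #13 SA[13]=13  'cddabb'
  #14 SA[14]=15  'dabb'
  #15 SA[15]=3  'dadcaaaaaacddabb'
  #16 SA[16]=5  'dcaaaaaacddabb'
  #17 SA[17]=0  'dcbdadcaaaaaacddabb'
  #18 SA[18]=14  'ddabb'

SA = [7, 8, 9, 10, 11, 16, 12, 4, 18, 17, 2, 6, 1, 13, 15, 3, 5, 0, 14]
i: (SA[i-1],SA[i]) lcp shared
  1: (7,8) 5 'aaaaa'
  2: (8,9) 4 'aaaa'
  3: (9,10) 3 'aaa'
  4: (10,11) 2 'aa'
  5: (11,16) 1 'a'
  6: (16,12) 1 'a'
  7: (12,4) 1 'a'
  8: (4,18) 0 ''
  9: (18,17) 1 'b'
  10: (17,2) 1 'b'
  11: (2,6) 0 ''
  12: (6,1) 1 'c'
  13: (1,13) 1 'c'
  14: (13,15) 0 ''
  15: (15,3) 2 'da'
  16: (3,5) 1 'd'
  17: (5,0) 2 'dc'
  18: (0,14) 1 'd'

n(n+1)/2 = 19·20/2 = 190
Σ LCP = 0 + 5 + 4 + 3 + 2 + 1 + 1 + 1 + 0 + 1 + 1 + 0 + 1 + 1 + 0 + 2 + 1 + 2 + 1 = 27
distinct = 190 − 27 = 163

163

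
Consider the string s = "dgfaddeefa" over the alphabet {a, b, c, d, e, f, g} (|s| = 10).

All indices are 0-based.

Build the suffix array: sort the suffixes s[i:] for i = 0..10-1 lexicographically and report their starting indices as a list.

rank→(start, suffix):
  0 → (9, 'a')
  1 → (3, 'addeefa')
  2 → (4, 'ddeefa')
  3 → (5, 'deefa')
  4 → (0, 'dgfaddeefa')
  5 → (6, 'eefa')
  6 → (7, 'efa')
  7 → (8, 'fa')
  8 → (2, 'faddeefa')
  9 → (1, 'gfaddeefa')

[9, 3, 4, 5, 0, 6, 7, 8, 2, 1]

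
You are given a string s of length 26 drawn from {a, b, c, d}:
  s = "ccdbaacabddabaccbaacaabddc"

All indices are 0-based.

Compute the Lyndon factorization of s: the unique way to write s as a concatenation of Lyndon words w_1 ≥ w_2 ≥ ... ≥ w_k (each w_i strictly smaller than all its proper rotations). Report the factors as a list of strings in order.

emit factor 1: 'ccd' (i=0, period=3)
emit factor 2: 'b' (i=3, period=1)
emit factor 3: 'aacabddabaccb' (i=4, period=13)
emit factor 4: 'aac' (i=17, period=3)
emit factor 5: 'aabddc' (i=20, period=6)

["ccd", "b", "aacabddabaccb", "aac", "aabddc"]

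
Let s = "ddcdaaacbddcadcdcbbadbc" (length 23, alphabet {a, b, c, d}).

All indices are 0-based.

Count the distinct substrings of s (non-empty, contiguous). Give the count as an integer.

rank→(start, suffix):
  0 → (4, 'aaacbddcadcdcbbadbc')
  1 → (5, 'aacbddcadcdcbbadbc')
  2 → (6, 'acbddcadcdcbbadbc')
  3 → (19, 'adbc')
  4 → (12, 'adcdcbbadbc')
  5 → (18, 'badbc')
  6 → (17, 'bbadbc')
  7 → (21, 'bc')
  8 → (8, 'bddcadcdcbbadbc')
  9 → (22, 'c')
  10 → (11, 'cadcdcbbadbc')
  11 → (16, 'cbbadbc')
  12 → (7, 'cbddcadcdcbbadbc')
  13 → (2, 'cdaaacbddcadcdcbbadbc')
  14 → (14, 'cdcbbadbc')
  15 → (3, 'daaacbddcadcdcbbadbc')
  16 → (20, 'dbc')
  17 → (10, 'dcadcdcbbadbc')
  18 → (15, 'dcbbadbc')
  19 → (1, 'dcdaaacbddcadcdcbbadbc')
  20 → (13, 'dcdcbbadbc')
  21 → (9, 'ddcadcdcbbadbc')
  22 → (0, 'ddcdaaacbddcadcdcbbadbc')

SA = [4, 5, 6, 19, 12, 18, 17, 21, 8, 22, 11, 16, 7, 2, 14, 3, 20, 10, 15, 1, 13, 9, 0]
i: (SA[i-1],SA[i]) lcp shared
  1: (4,5) 2 'aa'
  2: (5,6) 1 'a'
  3: (6,19) 1 'a'
  4: (19,12) 2 'ad'
  5: (12,18) 0 ''
  6: (18,17) 1 'b'
  7: (17,21) 1 'b'
  8: (21,8) 1 'b'
  9: (8,22) 0 ''
  10: (22,11) 1 'c'
  11: (11,16) 1 'c'
  12: (16,7) 2 'cb'
  13: (7,2) 1 'c'
  14: (2,14) 2 'cd'
  15: (14,3) 0 ''
  16: (3,20) 1 'd'
  17: (20,10) 1 'd'
  18: (10,15) 2 'dc'
  19: (15,1) 2 'dc'
  20: (1,13) 3 'dcd'
  21: (13,9) 1 'd'
  22: (9,0) 3 'ddc'

n(n+1)/2 = 23·24/2 = 276
Σ LCP = 0 + 2 + 1 + 1 + 2 + 0 + 1 + 1 + 1 + 0 + 1 + 1 + 2 + 1 + 2 + 0 + 1 + 1 + 2 + 2 + 3 + 1 + 3 = 29
distinct = 276 − 29 = 247

247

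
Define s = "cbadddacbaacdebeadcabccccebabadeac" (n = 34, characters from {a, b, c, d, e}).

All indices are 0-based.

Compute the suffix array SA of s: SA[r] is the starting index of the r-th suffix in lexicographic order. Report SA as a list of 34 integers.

sorted suffixes:
  #0 SA[0]=9  'aacdebeadcabccccebabadeac'
  #1 SA[1]=27  'abadeac'
  #2 SA[2]=19  'abccccebabadeac'
  #3 SA[3]=32  'ac'
  #4 SA[4]=6  'acbaacdebeadcabccccebabadeac'
  #5 SA[5]=10  'acdebeadcabccccebabadeac'
  #6 SA[6]=16  'adcabccccebabadeac'
  #7 SA[7]=2  'adddacbaacdebeadcabccccebabadeac'
  #8 SA[8]=29  'adeac'
  #9 SA[9]=8  'baacdebeadcabccccebabadeac'
  #10 SA[10]=26  'babadeac'
  #11 SA[11]=1  'badddacbaacdebeadcabccccebabadeac'
  #12 SA[12]=28  'badeac'
  #13 SA[13]=20  'bccccebabadeac'
  #14 SA[14]=14  'beadcabccccebabadeac'
  #15 SA[15]=33  'c'
  #16 SA[16]=18  'cabccccebabadeac'
  #17 SA[17]=7  'cbaacdebeadcabccccebabadeac'
  #18 SA[18]=0  'cbadddacbaacdebeadcabccccebabadeac'
  #19 SA[19]=21  'ccccebabadeac'
  #20 SA[20]=22  'cccebabadeac'
  #21 SA[21]=23  'ccebabadeac'
  #22 SA[22]=11  'cdebeadcabccccebabadeac'
  #23 SA[23]=24  'cebabadeac'
  #24 SA[24]=5  'dacbaacdebeadcabccccebabadeac'
  #25 SA[25]=17  'dcabccccebabadeac'
  #26 SA[26]=4  'ddacbaacdebeadcabccccebabadeac'
  #27 SA[27]=3  'dddacbaacdebeadcabccccebabadeac'
  #28 SA[28]=30  'deac'
  #29 SA[29]=12  'debeadcabccccebabadeac'
  #30 SA[30]=31  'eac'
  #31 SA[31]=15  'eadcabccccebabadeac'
  #32 SA[32]=25  'ebabadeac'
  #33 SA[33]=13  'ebeadcabccccebabadeac'

[9, 27, 19, 32, 6, 10, 16, 2, 29, 8, 26, 1, 28, 20, 14, 33, 18, 7, 0, 21, 22, 23, 11, 24, 5, 17, 4, 3, 30, 12, 31, 15, 25, 13]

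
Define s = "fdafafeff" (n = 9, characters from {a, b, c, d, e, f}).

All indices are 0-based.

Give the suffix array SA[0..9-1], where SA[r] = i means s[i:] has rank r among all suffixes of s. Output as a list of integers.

sorted suffixes:
  #0 SA[0]=2  'afafeff'
  #1 SA[1]=4  'afeff'
  #2 SA[2]=1  'dafafeff'
  #3 SA[3]=6  'eff'
  #4 SA[4]=8  'f'
  #5 SA[5]=3  'fafeff'
  #6 SA[6]=0  'fdafafeff'
  #7 SA[7]=5  'feff'
  #8 SA[8]=7  'ff'

[2, 4, 1, 6, 8, 3, 0, 5, 7]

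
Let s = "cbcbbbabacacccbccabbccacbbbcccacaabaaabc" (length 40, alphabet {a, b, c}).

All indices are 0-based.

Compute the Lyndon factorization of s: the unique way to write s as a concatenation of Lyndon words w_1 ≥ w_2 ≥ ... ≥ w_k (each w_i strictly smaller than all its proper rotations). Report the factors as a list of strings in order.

emit factor 1: 'c' (i=0, period=1)
emit factor 2: 'bc' (i=1, period=2)
emit factor 3: 'b' (i=3, period=1)
emit factor 4: 'b' (i=4, period=1)
emit factor 5: 'b' (i=5, period=1)
emit factor 6: 'abacacccbccabbccacbbbcccac' (i=6, period=26)
emit factor 7: 'aab' (i=32, period=3)
emit factor 8: 'aaabc' (i=35, period=5)

["c", "bc", "b", "b", "b", "abacacccbccabbccacbbbcccac", "aab", "aaabc"]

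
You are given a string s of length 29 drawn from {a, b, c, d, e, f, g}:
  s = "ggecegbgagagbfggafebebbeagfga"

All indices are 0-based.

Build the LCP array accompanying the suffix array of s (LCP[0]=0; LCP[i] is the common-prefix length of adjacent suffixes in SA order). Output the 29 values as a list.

[0, 1, 1, 2, 2, 0, 1, 2, 1, 1, 0, 0, 1, 2, 1, 1, 0, 1, 2, 0, 2, 2, 3, 1, 2, 1, 1, 1, 2]

rank→(start, suffix):
  0 → (28, 'a')
  1 → (16, 'afebebbeagfga')
  2 → (8, 'agagbfggafebebbeagfga')
  3 → (10, 'agbfggafebebbeagfga')
  4 → (24, 'agfga')
  5 → (21, 'bbeagfga')
  6 → (22, 'beagfga')
  7 → (19, 'bebbeagfga')
  8 → (12, 'bfggafebebbeagfga')
  9 → (6, 'bgagagbfggafebebbeagfga')
  10 → (3, 'cegbgagagbfggafebebbeagfga')
  11 → (23, 'eagfga')
  12 → (20, 'ebbeagfga')
  13 → (18, 'ebebbeagfga')
  14 → (2, 'ecegbgagagbfggafebebbeagfga')
  15 → (4, 'egbgagagbfggafebebbeagfga')
  16 → (17, 'febebbeagfga')
  17 → (26, 'fga')
  18 → (13, 'fggafebebbeagfga')
  19 → (27, 'ga')
  20 → (15, 'gafebebbeagfga')
  21 → (7, 'gagagbfggafebebbeagfga')
  22 → (9, 'gagbfggafebebbeagfga')
  23 → (11, 'gbfggafebebbeagfga')
  24 → (5, 'gbgagagbfggafebebbeagfga')
  25 → (1, 'gecegbgagagbfggafebebbeagfga')
  26 → (25, 'gfga')
  27 → (14, 'ggafebebbeagfga')
  28 → (0, 'ggecegbgagagbfggafebebbeagfga')

SA = [28, 16, 8, 10, 24, 21, 22, 19, 12, 6, 3, 23, 20, 18, 2, 4, 17, 26, 13, 27, 15, 7, 9, 11, 5, 1, 25, 14, 0]
rank  pair      lcp
   1  s[28:],s[16:]  1  'a'
   2  s[16:],s[8:]  1  'a'
   3  s[8:],s[10:]  2  'ag'
   4  s[10:],s[24:]  2  'ag'
   5  s[24:],s[21:]  0  ''
   6  s[21:],s[22:]  1  'b'
   7  s[22:],s[19:]  2  'be'
   8  s[19:],s[12:]  1  'b'
   9  s[12:],s[6:]  1  'b'
  10  s[6:],s[3:]  0  ''
  11  s[3:],s[23:]  0  ''
  12  s[23:],s[20:]  1  'e'
  13  s[20:],s[18:]  2  'eb'
  14  s[18:],s[2:]  1  'e'
  15  s[2:],s[4:]  1  'e'
  16  s[4:],s[17:]  0  ''
  17  s[17:],s[26:]  1  'f'
  18  s[26:],s[13:]  2  'fg'
  19  s[13:],s[27:]  0  ''
  20  s[27:],s[15:]  2  'ga'
  21  s[15:],s[7:]  2  'ga'
  22  s[7:],s[9:]  3  'gag'
  23  s[9:],s[11:]  1  'g'
  24  s[11:],s[5:]  2  'gb'
  25  s[5:],s[1:]  1  'g'
  26  s[1:],s[25:]  1  'g'
  27  s[25:],s[14:]  1  'g'
  28  s[14:],s[0:]  2  'gg'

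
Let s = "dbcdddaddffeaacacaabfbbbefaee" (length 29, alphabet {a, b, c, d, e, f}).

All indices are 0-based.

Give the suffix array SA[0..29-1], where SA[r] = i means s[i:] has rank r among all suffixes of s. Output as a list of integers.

[17, 12, 18, 15, 13, 6, 26, 21, 22, 1, 23, 19, 16, 14, 2, 5, 0, 4, 3, 7, 8, 28, 11, 27, 24, 25, 20, 10, 9]

rank | idx | suffix
   0 |  17 | aabfbbbefaee
   1 |  12 | aacacaabfbbbefaee
   2 |  18 | abfbbbefaee
   3 |  15 | acaabfbbbefaee
   4 |  13 | acacaabfbbbefaee
   5 |   6 | addffeaacacaabfbbbefaee
   6 |  26 | aee
   7 |  21 | bbbefaee
   8 |  22 | bbefaee
   9 |   1 | bcdddaddffeaacacaabfbbbefaee
  10 |  23 | befaee
  11 |  19 | bfbbbefaee
  12 |  16 | caabfbbbefaee
  13 |  14 | cacaabfbbbefaee
  14 |   2 | cdddaddffeaacacaabfbbbefaee
  15 |   5 | daddffeaacacaabfbbbefaee
  16 |   0 | dbcdddaddffeaacacaabfbbbefaee
  17 |   4 | ddaddffeaacacaabfbbbefaee
  18 |   3 | dddaddffeaacacaabfbbbefaee
  19 |   7 | ddffeaacacaabfbbbefaee
  20 |   8 | dffeaacacaabfbbbefaee
  21 |  28 | e
  22 |  11 | eaacacaabfbbbefaee
  23 |  27 | ee
  24 |  24 | efaee
  25 |  25 | faee
  26 |  20 | fbbbefaee
  27 |  10 | feaacacaabfbbbefaee
  28 |   9 | ffeaacacaabfbbbefaee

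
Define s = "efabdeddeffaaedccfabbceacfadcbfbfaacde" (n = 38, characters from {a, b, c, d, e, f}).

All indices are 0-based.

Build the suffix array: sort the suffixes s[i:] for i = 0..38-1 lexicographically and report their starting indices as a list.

sorted suffixes:
  #0 SA[0]=33  'aacde'
  #1 SA[1]=11  'aaedccfabbceacfadcbfbfaacde'
  #2 SA[2]=18  'abbceacfadcbfbfaacde'
  #3 SA[3]=2  'abdeddeffaaedccfabbceacfadcbfbfaacde'
  #4 SA[4]=34  'acde'
  #5 SA[5]=23  'acfadcbfbfaacde'
  #6 SA[6]=26  'adcbfbfaacde'
  #7 SA[7]=12  'aedccfabbceacfadcbfbfaacde'
  #8 SA[8]=19  'bbceacfadcbfbfaacde'
  #9 SA[9]=20  'bceacfadcbfbfaacde'
  #10 SA[10]=3  'bdeddeffaaedccfabbceacfadcbfbfaacde'
  #11 SA[11]=31  'bfaacde'
  #12 SA[12]=29  'bfbfaacde'
  #13 SA[13]=28  'cbfbfaacde'
  #14 SA[14]=15  'ccfabbceacfadcbfbfaacde'
  #15 SA[15]=35  'cde'
  #16 SA[16]=21  'ceacfadcbfbfaacde'
  #17 SA[17]=16  'cfabbceacfadcbfbfaacde'
  #18 SA[18]=24  'cfadcbfbfaacde'
  #19 SA[19]=27  'dcbfbfaacde'
  #20 SA[20]=14  'dccfabbceacfadcbfbfaacde'
  #21 SA[21]=6  'ddeffaaedccfabbceacfadcbfbfaacde'
  #22 SA[22]=36  'de'
  #23 SA[23]=4  'deddeffaaedccfabbceacfadcbfbfaacde'
  #24 SA[24]=7  'deffaaedccfabbceacfadcbfbfaacde'
  #25 SA[25]=37  'e'
  #26 SA[26]=22  'eacfadcbfbfaacde'
  #27 SA[27]=13  'edccfabbceacfadcbfbfaacde'
  #28 SA[28]=5  'eddeffaaedccfabbceacfadcbfbfaacde'
  #29 SA[29]=0  'efabdeddeffaaedccfabbceacfadcbfbfaacde'
  #30 SA[30]=8  'effaaedccfabbceacfadcbfbfaacde'
  #31 SA[31]=32  'faacde'
  #32 SA[32]=10  'faaedccfabbceacfadcbfbfaacde'
  #33 SA[33]=17  'fabbceacfadcbfbfaacde'
  #34 SA[34]=1  'fabdeddeffaaedccfabbceacfadcbfbfaacde'
  #35 SA[35]=25  'fadcbfbfaacde'
  #36 SA[36]=30  'fbfaacde'
  #37 SA[37]=9  'ffaaedccfabbceacfadcbfbfaacde'

[33, 11, 18, 2, 34, 23, 26, 12, 19, 20, 3, 31, 29, 28, 15, 35, 21, 16, 24, 27, 14, 6, 36, 4, 7, 37, 22, 13, 5, 0, 8, 32, 10, 17, 1, 25, 30, 9]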